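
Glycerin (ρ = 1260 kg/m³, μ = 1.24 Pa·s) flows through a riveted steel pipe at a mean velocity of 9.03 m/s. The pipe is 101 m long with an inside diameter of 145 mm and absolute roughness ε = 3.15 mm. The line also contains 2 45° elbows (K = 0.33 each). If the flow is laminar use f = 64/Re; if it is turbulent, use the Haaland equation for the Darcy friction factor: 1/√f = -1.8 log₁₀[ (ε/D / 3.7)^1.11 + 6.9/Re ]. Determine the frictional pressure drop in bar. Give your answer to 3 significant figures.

ΔP ≈ 17.6 bar

Reynolds number Re = ρVD/μ = 1260 · 9.03 · 0.145 / 1.24 = 1330.
Re < 2300 → laminar flow, so f = 64/Re = 64/1330 = 0.0481 (the turbulent correlation is not needed).
Total minor-loss coefficient ΣK = 2·0.33 = 0.66.
ΔP = [f·L/D + ΣK]·(ρV²/2) = [0.0481·101/0.145 + 0.66]·(1260·9.03²/2) = [33.51 + 0.66]·5.137e+04 = 1.755e+06 Pa.
ΔP = 1.755e+06 Pa = 17.6 bar.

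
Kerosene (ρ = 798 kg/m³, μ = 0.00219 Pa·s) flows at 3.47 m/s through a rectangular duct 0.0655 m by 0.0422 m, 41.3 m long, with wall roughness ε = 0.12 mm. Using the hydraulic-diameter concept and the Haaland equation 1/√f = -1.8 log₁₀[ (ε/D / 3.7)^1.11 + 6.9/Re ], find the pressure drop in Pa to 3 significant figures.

Hydraulic diameter D_h = 4A/P = 4·(0.0655·0.0422)/(2·(0.0655+0.0422)) = 0.01106/0.2154 = 0.05133 m.
Re = ρVD_h/μ = 798·3.47·0.05133/0.00219 = 6.49e+04.
ε/D_h = 0.00012/0.05133 = 0.00234; Haaland gives 1/√f = -1.8 log₁₀[0.000281+0.000106] = 6.142, so f = 0.02651.
ΔP = f(L/D_h)(ρV²/2) = 0.02651·41.3/0.05133·4804 = 1.025e+05 Pa.

ΔP ≈ 102000 Pa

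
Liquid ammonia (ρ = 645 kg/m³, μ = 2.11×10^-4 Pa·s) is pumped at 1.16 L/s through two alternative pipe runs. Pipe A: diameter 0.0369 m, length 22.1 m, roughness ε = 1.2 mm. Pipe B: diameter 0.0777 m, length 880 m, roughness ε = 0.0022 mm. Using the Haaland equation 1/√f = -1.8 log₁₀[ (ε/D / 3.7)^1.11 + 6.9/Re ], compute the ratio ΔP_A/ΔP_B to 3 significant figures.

Pipe A: V = Q/A = 0.00116/0.001069 = 1.085 m/s; Re = 1.224e+05; ε/D = 0.0325; Haaland → f = 0.0595; ΔP_A = f(L/D)(ρV²/2) = 1.352e+04 Pa.
Pipe B: V = Q/A = 0.00116/0.004742 = 0.2446 m/s; Re = 5.811e+04; ε/D = 2.83e-05; Haaland → f = 0.02011; ΔP_B = f(L/D)(ρV²/2) = 4396 Pa.
ΔP_A/ΔP_B = 1.352e+04/4396 = 3.08.

ΔP_A/ΔP_B ≈ 3.08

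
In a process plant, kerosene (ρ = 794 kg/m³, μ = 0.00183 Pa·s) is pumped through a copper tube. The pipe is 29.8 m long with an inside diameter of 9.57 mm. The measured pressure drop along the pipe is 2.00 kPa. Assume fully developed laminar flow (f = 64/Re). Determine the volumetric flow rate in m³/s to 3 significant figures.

Q ≈ 7.55×10^-6 m³/s

For laminar flow, f = 64/Re with Re = ρVD/μ, so Darcy-Weisbach reduces to ΔP = 32μLV/D². Solving for V: V = ΔP·D²/(32μL) = 2000·(0.00957)²/(32·0.00183·29.8) = 0.105 m/s.
Check: Re = ρVD/μ = 794·0.105·0.00957/0.00183 = 435.8 < 2300, so the laminar assumption holds.
Q = V·A = 0.105·(π/4·0.00957²) = 7.55e-06 m³/s = 7.55×10^-6 m³/s.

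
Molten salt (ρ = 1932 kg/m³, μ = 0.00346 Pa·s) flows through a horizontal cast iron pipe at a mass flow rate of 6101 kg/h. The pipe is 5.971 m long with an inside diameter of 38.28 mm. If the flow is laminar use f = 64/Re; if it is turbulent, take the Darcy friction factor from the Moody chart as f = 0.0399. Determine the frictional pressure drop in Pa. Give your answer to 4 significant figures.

ΔP ≈ 3493 Pa

ṁ = 6101 kg/h = 6101/3600 = 1.695 kg/s.
A = πD²/4 = π(0.03828)²/4 = 0.001151 m²; mean velocity V = ṁ/(ρA) = 1.695/(1932 · 0.001151) = 0.7622 m/s.
Reynolds number Re = ρVD/μ = 1932 · 0.7622 · 0.03828 / 0.00346 = 1.629e+04.
Re > 4000 → turbulent; use the Moody-chart value f = 0.0399.
Darcy-Weisbach: ΔP = f(L/D)(ρV²/2) = 0.0399·(5.971/0.03828)·(1932·0.7622²/2) = 0.0399·156·561.2 = 3493 Pa.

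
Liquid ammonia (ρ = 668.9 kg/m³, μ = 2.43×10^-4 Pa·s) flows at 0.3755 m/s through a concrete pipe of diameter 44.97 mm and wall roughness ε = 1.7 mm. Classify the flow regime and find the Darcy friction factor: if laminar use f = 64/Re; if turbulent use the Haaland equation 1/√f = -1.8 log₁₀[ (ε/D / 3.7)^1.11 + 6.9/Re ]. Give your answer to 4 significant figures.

f ≈ 0.06381

Re = ρVD/μ = 668.9·0.3755·0.04497/0.000243 = 4.648e+04.
Re > 4000 → turbulent. ε/D = 0.0017/0.04497 = 0.0378; Haaland: 1/√f = -1.8 log₁₀[0.00617 + 0.000148] = 3.959, so f = 0.06381.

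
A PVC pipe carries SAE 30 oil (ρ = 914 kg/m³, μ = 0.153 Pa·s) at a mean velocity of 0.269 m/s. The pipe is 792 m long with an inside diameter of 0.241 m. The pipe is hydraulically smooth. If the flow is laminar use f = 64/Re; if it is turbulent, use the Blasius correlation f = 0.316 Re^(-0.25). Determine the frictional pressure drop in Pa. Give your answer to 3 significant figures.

ΔP ≈ 18000 Pa

Reynolds number Re = ρVD/μ = 914 · 0.269 · 0.241 / 0.153 = 387.3.
Re < 2300 → laminar flow, so f = 64/Re = 64/387.3 = 0.1653 (the turbulent correlation is not needed).
Darcy-Weisbach: ΔP = f(L/D)(ρV²/2) = 0.1653·(792/0.241)·(914·0.269²/2) = 0.1653·3286·33.07 = 1.796e+04 Pa.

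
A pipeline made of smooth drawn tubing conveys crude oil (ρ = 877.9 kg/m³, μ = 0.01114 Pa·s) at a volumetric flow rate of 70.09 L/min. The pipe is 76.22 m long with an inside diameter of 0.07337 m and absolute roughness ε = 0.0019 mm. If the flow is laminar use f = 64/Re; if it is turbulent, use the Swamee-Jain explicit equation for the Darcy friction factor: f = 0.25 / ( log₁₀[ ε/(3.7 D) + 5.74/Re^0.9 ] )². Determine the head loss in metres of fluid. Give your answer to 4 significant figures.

h_f ≈ 0.1619 m

Q = 70.09 L/min = 70.09/60000 = 0.001168 m³/s.
Cross-sectional area A = πD²/4 = π(0.07337)²/4 = 0.004228 m²; mean velocity V = Q/A = 0.001168/0.004228 = 0.2763 m/s.
Reynolds number Re = ρVD/μ = 877.9 · 0.2763 · 0.07337 / 0.0111 = 1598.
Re < 2300 → laminar flow, so f = 64/Re = 64/1598 = 0.04006 (the turbulent correlation is not needed).
Darcy-Weisbach: ΔP = f(L/D)(ρV²/2) = 0.04006·(76.22/0.07337)·(877.9·0.2763²/2) = 0.04006·1039·33.51 = 1395 Pa.
Head loss h_f = ΔP/(ρg) = 1395/(877.9·9.81) = 0.1619 m.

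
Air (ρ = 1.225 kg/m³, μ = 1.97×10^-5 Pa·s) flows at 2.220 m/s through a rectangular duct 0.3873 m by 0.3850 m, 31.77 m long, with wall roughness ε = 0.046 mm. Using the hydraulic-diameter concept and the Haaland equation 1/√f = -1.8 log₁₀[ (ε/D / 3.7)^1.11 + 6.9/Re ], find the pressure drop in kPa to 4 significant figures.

Hydraulic diameter D_h = 4A/P = 4·(0.3873·0.385)/(2·(0.3873+0.385)) = 0.5964/1.545 = 0.3861 m.
Re = ρVD_h/μ = 1.225·2.22·0.3861/1.97e-05 = 5.331e+04.
ε/D_h = 4.6e-05/0.3861 = 0.000119; Haaland gives 1/√f = -1.8 log₁₀[1.03e-05+0.000129] = 6.938, so f = 0.02077.
ΔP = f(L/D_h)(ρV²/2) = 0.02077·31.77/0.3861·3.019 = 5.159 Pa.
ΔP = 0.005159 kPa.

ΔP ≈ 0.005159 kPa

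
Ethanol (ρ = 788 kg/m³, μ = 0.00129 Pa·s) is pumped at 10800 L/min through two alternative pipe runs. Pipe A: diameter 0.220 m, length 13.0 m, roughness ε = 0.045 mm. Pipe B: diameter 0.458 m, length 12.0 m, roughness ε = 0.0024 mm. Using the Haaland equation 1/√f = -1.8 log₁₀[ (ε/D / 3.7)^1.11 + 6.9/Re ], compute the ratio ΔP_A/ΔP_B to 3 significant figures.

Pipe A: V = Q/A = 0.18/0.03801 = 4.735 m/s; Re = 6.364e+05; ε/D = 0.000205; Haaland → f = 0.01505; ΔP_A = f(L/D)(ρV²/2) = 7858 Pa.
Pipe B: V = Q/A = 0.18/0.1647 = 1.093 m/s; Re = 3.057e+05; ε/D = 5.24e-06; Haaland → f = 0.01433; ΔP_B = f(L/D)(ρV²/2) = 176.6 Pa.
ΔP_A/ΔP_B = 7858/176.6 = 44.5.

ΔP_A/ΔP_B ≈ 44.5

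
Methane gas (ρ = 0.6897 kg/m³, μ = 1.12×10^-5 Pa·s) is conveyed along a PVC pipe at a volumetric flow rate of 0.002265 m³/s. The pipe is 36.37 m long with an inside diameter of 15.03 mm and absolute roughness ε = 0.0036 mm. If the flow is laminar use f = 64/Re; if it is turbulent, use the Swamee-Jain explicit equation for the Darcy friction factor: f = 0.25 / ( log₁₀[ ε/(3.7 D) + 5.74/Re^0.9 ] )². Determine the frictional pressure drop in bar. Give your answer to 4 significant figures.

ΔP ≈ 0.04087 bar

Cross-sectional area A = πD²/4 = π(0.01503)²/4 = 0.0001774 m²; mean velocity V = Q/A = 0.002265/0.0001774 = 12.77 m/s.
Reynolds number Re = ρVD/μ = 0.6897 · 12.77 · 0.01503 / 1.12e-05 = 1.182e+04.
Re > 4000 → turbulent. Relative roughness ε/D = 3.6e-06/0.01503 = 0.00024. Swamee-Jain: f = 0.25/(log₁₀[0.00024/3.7 + 5.74/1.182e+04^0.9])² = 0.25/(log₁₀[6.47e-05 + 0.00124])² = 0.25/(-2.884)² = 0.03005.
Darcy-Weisbach: ΔP = f(L/D)(ρV²/2) = 0.03005·(36.37/0.01503)·(0.6897·12.77²/2) = 0.03005·2420·56.2 = 4087 Pa.
ΔP = 4087 Pa = 0.04087 bar.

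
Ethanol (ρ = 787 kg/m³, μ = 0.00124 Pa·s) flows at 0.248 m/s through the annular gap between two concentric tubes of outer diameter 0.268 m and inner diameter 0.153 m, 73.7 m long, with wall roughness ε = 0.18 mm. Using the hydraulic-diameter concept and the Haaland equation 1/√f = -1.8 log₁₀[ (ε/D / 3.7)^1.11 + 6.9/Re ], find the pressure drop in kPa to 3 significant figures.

Hydraulic diameter D_h = 4A/P = D_o - D_i = 0.268 - 0.153 = 0.115 m.
Re = ρVD_h/μ = 787·0.248·0.115/0.00124 = 1.81e+04.
ε/D_h = 0.00018/0.115 = 0.00157; Haaland gives 1/√f = -1.8 log₁₀[0.00018+0.000381] = 5.852, so f = 0.0292.
ΔP = f(L/D_h)(ρV²/2) = 0.0292·73.7/0.115·24.2 = 453 Pa.
ΔP = 0.453 kPa.

ΔP ≈ 0.453 kPa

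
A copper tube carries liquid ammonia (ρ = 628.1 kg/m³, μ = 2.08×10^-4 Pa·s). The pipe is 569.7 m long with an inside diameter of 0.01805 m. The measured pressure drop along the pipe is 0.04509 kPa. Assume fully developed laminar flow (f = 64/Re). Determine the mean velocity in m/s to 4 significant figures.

V ≈ 0.003874 m/s

For laminar flow, f = 64/Re with Re = ρVD/μ, so Darcy-Weisbach reduces to ΔP = 32μLV/D². Solving for V: V = ΔP·D²/(32μL) = 45.09·(0.01805)²/(32·0.000208·569.7) = 0.003874 m/s.
Check: Re = ρVD/μ = 628.1·0.003874·0.01805/0.000208 = 211.2 < 2300, so the laminar assumption holds.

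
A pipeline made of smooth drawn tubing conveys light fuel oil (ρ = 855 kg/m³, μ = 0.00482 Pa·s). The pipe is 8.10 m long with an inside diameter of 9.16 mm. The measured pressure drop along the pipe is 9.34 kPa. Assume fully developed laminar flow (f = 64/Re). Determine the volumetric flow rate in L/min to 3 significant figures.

Q ≈ 2.48 L/min

For laminar flow, f = 64/Re with Re = ρVD/μ, so Darcy-Weisbach reduces to ΔP = 32μLV/D². Solving for V: V = ΔP·D²/(32μL) = 9340·(0.00916)²/(32·0.00482·8.1) = 0.6273 m/s.
Check: Re = ρVD/μ = 855·0.6273·0.00916/0.00482 = 1019 < 2300, so the laminar assumption holds.
Q = V·A = 0.6273·(π/4·0.00916²) = 4.134e-05 m³/s = 2.48 L/min.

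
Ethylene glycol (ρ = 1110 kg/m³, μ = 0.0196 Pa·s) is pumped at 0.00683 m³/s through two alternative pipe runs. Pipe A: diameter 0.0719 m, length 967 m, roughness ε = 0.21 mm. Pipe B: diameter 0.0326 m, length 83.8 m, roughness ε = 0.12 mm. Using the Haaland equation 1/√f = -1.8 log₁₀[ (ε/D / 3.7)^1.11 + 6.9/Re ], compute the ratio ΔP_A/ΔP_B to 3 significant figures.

Pipe A: V = Q/A = 0.00683/0.00406 = 1.682 m/s; Re = 6850; ε/D = 0.00292; Haaland → f = 0.03762; ΔP_A = f(L/D)(ρV²/2) = 7.947e+05 Pa.
Pipe B: V = Q/A = 0.00683/0.0008347 = 8.183 m/s; Re = 1.511e+04; ε/D = 0.00368; Haaland → f = 0.0335; ΔP_B = f(L/D)(ρV²/2) = 3.2e+06 Pa.
ΔP_A/ΔP_B = 7.947e+05/3.2e+06 = 0.248.

ΔP_A/ΔP_B ≈ 0.248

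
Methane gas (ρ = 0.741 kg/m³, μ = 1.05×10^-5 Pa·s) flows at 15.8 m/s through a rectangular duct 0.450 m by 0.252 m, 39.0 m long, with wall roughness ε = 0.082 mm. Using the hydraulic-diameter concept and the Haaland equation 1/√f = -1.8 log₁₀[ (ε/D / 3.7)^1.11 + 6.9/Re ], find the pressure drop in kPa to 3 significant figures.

ΔP ≈ 0.181 kPa

Hydraulic diameter D_h = 4A/P = 4·(0.45·0.252)/(2·(0.45+0.252)) = 0.4536/1.404 = 0.3231 m.
Re = ρVD_h/μ = 0.741·15.8·0.3231/1.05e-05 = 3.602e+05.
ε/D_h = 8.2e-05/0.3231 = 0.000254; Haaland gives 1/√f = -1.8 log₁₀[2.39e-05+1.92e-05] = 7.859, so f = 0.01619.
ΔP = f(L/D_h)(ρV²/2) = 0.01619·39/0.3231·92.49 = 180.8 Pa.
ΔP = 0.181 kPa.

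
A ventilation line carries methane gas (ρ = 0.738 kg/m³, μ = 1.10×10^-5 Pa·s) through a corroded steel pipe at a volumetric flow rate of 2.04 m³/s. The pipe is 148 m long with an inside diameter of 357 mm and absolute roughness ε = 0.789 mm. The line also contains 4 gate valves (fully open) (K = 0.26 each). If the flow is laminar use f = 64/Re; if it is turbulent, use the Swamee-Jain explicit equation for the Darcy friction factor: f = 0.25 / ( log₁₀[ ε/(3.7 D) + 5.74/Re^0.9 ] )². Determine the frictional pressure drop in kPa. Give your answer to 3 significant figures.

Cross-sectional area A = πD²/4 = π(0.357)²/4 = 0.1001 m²; mean velocity V = Q/A = 2.04/0.1001 = 20.38 m/s.
Reynolds number Re = ρVD/μ = 0.738 · 20.38 · 0.357 / 1.1e-05 = 4.881e+05.
Re > 4000 → turbulent. Relative roughness ε/D = 0.000789/0.357 = 0.00221. Swamee-Jain: f = 0.25/(log₁₀[0.00221/3.7 + 5.74/4.881e+05^0.9])² = 0.25/(log₁₀[0.000597 + 4.36e-05])² = 0.25/(-3.193)² = 0.02452.
Total minor-loss coefficient ΣK = 4·0.26 = 1.04.
ΔP = [f·L/D + ΣK]·(ρV²/2) = [0.02452·148/0.357 + 1.04]·(0.738·20.38²/2) = [10.16 + 1.04]·153.3 = 1717 Pa.
ΔP = 1717 Pa = 1.72 kPa.

ΔP ≈ 1.72 kPa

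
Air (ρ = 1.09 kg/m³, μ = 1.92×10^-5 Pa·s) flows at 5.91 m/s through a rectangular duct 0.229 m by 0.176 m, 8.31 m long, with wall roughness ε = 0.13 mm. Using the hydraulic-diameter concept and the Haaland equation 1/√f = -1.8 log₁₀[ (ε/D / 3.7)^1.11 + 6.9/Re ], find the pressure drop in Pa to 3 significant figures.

Hydraulic diameter D_h = 4A/P = 4·(0.229·0.176)/(2·(0.229+0.176)) = 0.1612/0.81 = 0.199 m.
Re = ρVD_h/μ = 1.09·5.91·0.199/1.92e-05 = 6.678e+04.
ε/D_h = 0.00013/0.199 = 0.000653; Haaland gives 1/√f = -1.8 log₁₀[6.82e-05+0.000103] = 6.778, so f = 0.02177.
ΔP = f(L/D_h)(ρV²/2) = 0.02177·8.31/0.199·19.04 = 17.3 Pa.

ΔP ≈ 17.3 Pa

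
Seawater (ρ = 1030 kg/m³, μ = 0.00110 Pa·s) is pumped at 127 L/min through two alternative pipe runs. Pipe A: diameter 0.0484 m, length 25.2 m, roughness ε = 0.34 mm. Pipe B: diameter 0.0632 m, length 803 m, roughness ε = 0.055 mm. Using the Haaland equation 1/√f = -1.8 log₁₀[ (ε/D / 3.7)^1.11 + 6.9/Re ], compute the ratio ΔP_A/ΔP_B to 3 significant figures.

ΔP_A/ΔP_B ≈ 0.173

Pipe A: V = Q/A = 0.002117/0.00184 = 1.15 m/s; Re = 5.214e+04; ε/D = 0.00702; Haaland → f = 0.03512; ΔP_A = f(L/D)(ρV²/2) = 1.246e+04 Pa.
Pipe B: V = Q/A = 0.002117/0.003137 = 0.6747 m/s; Re = 3.993e+04; ε/D = 0.00087; Haaland → f = 0.02416; ΔP_B = f(L/D)(ρV²/2) = 7.198e+04 Pa.
ΔP_A/ΔP_B = 1.246e+04/7.198e+04 = 0.173.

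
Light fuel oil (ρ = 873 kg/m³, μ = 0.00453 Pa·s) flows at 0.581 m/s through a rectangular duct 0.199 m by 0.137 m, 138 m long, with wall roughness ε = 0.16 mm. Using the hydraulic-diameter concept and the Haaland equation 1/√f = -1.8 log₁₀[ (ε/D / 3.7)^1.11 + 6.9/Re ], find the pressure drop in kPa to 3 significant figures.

Hydraulic diameter D_h = 4A/P = 4·(0.199·0.137)/(2·(0.199+0.137)) = 0.1091/0.672 = 0.1623 m.
Re = ρVD_h/μ = 873·0.581·0.1623/0.00453 = 1.817e+04.
ε/D_h = 0.00016/0.1623 = 0.000986; Haaland gives 1/√f = -1.8 log₁₀[0.000108+0.00038] = 5.962, so f = 0.02814.
ΔP = f(L/D_h)(ρV²/2) = 0.02814·138/0.1623·147.3 = 3526 Pa.
ΔP = 3.53 kPa.

ΔP ≈ 3.53 kPa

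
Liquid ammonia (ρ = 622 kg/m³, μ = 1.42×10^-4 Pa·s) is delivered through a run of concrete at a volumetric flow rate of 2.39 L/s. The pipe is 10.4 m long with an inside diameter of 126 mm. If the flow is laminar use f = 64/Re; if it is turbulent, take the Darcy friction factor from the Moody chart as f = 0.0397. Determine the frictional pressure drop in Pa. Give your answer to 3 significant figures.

Q = 2.39 L/s = 2.39/1000 = 0.00239 m³/s.
Cross-sectional area A = πD²/4 = π(0.126)²/4 = 0.01247 m²; mean velocity V = Q/A = 0.00239/0.01247 = 0.1917 m/s.
Reynolds number Re = ρVD/μ = 622 · 0.1917 · 0.126 / 0.000142 = 1.058e+05.
Re > 4000 → turbulent; use the Moody-chart value f = 0.0397.
Darcy-Weisbach: ΔP = f(L/D)(ρV²/2) = 0.0397·(10.4/0.126)·(622·0.1917²/2) = 0.0397·82.54·11.43 = 37.44 Pa.

ΔP ≈ 37.4 Pa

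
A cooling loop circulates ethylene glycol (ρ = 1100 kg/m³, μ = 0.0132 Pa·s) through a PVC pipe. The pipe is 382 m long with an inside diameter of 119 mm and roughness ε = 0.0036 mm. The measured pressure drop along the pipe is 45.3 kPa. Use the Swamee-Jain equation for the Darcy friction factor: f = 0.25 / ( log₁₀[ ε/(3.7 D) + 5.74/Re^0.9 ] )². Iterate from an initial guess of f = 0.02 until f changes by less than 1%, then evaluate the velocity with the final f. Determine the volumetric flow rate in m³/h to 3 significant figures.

Q ≈ 35.8 m³/h

Rearranging Darcy-Weisbach: V = √(2·ΔP·D/(f·L·ρ)). With ε/D = 3.6e-06/0.119 = 3.03e-05, iterate starting from f = 0.02:
  f = 0.02 → V = √(2·4.53e+04·0.119/(0.02·382·1100)) = 1.133 m/s; Re = ρVD/μ = 1.123e+04; f → 0.03006
  f = 0.03006 → V = 0.9238 m/s; Re = 9162; f → 0.03178
  f = 0.03178 → V = 0.8985 m/s; Re = 8910; f → 0.03203
Converged (Δf/f < 1%). With the final f = 0.03203: V = √(2·4.53e+04·0.119/(0.03203·382·1100)) = 0.895 m/s.
Q = V·A = 0.895·(π/4·0.119²) = 0.009954 m³/s = 35.8 m³/h.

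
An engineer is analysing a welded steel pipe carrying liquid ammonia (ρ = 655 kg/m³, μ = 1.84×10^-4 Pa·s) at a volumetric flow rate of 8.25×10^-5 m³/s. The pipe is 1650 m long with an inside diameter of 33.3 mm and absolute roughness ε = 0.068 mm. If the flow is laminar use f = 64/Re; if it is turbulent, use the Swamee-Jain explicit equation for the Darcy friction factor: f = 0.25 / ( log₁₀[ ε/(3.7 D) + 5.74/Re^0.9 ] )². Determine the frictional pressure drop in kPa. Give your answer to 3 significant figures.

Cross-sectional area A = πD²/4 = π(0.0333)²/4 = 0.0008709 m²; mean velocity V = Q/A = 8.25e-05/0.0008709 = 0.09473 m/s.
Reynolds number Re = ρVD/μ = 655 · 0.09473 · 0.0333 / 0.000184 = 1.123e+04.
Re > 4000 → turbulent. Relative roughness ε/D = 6.8e-05/0.0333 = 0.00204. Swamee-Jain: f = 0.25/(log₁₀[0.00204/3.7 + 5.74/1.123e+04^0.9])² = 0.25/(log₁₀[0.000552 + 0.0013])² = 0.25/(-2.733)² = 0.03348.
Darcy-Weisbach: ΔP = f(L/D)(ρV²/2) = 0.03348·(1650/0.0333)·(655·0.09473²/2) = 0.03348·4.955e+04·2.939 = 4875 Pa.
ΔP = 4875 Pa = 4.88 kPa.

ΔP ≈ 4.88 kPa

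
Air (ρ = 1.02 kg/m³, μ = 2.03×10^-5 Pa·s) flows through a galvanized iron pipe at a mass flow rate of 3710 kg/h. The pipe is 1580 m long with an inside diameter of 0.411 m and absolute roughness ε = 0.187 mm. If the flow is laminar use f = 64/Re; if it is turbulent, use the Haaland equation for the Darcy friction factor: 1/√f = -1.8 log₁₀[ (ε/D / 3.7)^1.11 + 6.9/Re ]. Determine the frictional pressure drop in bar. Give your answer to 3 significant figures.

ΔP ≈ 0.0214 bar

ṁ = 3710 kg/h = 3710/3600 = 1.031 kg/s.
A = πD²/4 = π(0.411)²/4 = 0.1327 m²; mean velocity V = ṁ/(ρA) = 1.031/(1.02 · 0.1327) = 7.615 m/s.
Reynolds number Re = ρVD/μ = 1.02 · 7.615 · 0.411 / 2.03e-05 = 1.573e+05.
Re > 4000 → turbulent. Relative roughness ε/D = 0.000187/0.411 = 0.000455. Haaland: 1/√f = -1.8 log₁₀[(0.000455/3.7)^1.11 + 6.9/1.573e+05] = -1.8 log₁₀[4.57e-05 + 4.39e-05] = 7.286, so f = 0.01884.
Darcy-Weisbach: ΔP = f(L/D)(ρV²/2) = 0.01884·(1580/0.411)·(1.02·7.615²/2) = 0.01884·3844·29.58 = 2142 Pa.
ΔP = 2142 Pa = 0.0214 bar.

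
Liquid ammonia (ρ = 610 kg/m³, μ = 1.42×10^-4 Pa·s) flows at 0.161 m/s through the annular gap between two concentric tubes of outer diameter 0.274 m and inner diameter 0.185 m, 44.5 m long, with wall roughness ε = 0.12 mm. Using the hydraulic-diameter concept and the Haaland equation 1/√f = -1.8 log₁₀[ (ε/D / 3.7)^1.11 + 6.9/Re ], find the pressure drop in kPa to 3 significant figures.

Hydraulic diameter D_h = 4A/P = D_o - D_i = 0.274 - 0.185 = 0.089 m.
Re = ρVD_h/μ = 610·0.161·0.089/0.000142 = 6.155e+04.
ε/D_h = 0.00012/0.089 = 0.00135; Haaland gives 1/√f = -1.8 log₁₀[0.000153+0.000112] = 6.439, so f = 0.02412.
ΔP = f(L/D_h)(ρV²/2) = 0.02412·44.5/0.089·7.906 = 95.33 Pa.
ΔP = 0.0953 kPa.

ΔP ≈ 0.0953 kPa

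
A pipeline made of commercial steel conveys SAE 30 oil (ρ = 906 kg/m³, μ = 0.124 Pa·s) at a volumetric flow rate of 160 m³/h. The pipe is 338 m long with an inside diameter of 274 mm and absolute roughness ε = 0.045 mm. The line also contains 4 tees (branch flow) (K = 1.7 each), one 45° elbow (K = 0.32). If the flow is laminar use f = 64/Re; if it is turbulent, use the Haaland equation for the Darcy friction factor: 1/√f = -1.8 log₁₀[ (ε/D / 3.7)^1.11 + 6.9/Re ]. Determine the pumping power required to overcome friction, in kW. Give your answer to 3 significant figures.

Q = 160 m³/h = 160/3600 = 0.04444 m³/s.
Cross-sectional area A = πD²/4 = π(0.274)²/4 = 0.05896 m²; mean velocity V = Q/A = 0.04444/0.05896 = 0.7537 m/s.
Reynolds number Re = ρVD/μ = 906 · 0.7537 · 0.274 / 0.124 = 1509.
Re < 2300 → laminar flow, so f = 64/Re = 64/1509 = 0.04241 (the turbulent correlation is not needed).
Total minor-loss coefficient ΣK = 4·1.7 + 1·0.32 = 7.12.
ΔP = [f·L/D + ΣK]·(ρV²/2) = [0.04241·338/0.274 + 7.12]·(906·0.7537²/2) = [52.32 + 7.12]·257.4 = 1.53e+04 Pa.
Pumping power P = QΔP = 0.04444·1.53e+04 = 679.9 W = 0.680 kW.

P ≈ 0.680 kW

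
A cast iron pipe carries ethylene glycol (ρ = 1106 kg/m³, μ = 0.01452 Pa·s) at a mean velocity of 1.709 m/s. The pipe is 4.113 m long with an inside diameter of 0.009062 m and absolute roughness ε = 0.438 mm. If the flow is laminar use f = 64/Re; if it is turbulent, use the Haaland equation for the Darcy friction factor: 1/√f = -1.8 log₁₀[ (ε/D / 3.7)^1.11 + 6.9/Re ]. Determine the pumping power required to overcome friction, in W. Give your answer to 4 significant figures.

P ≈ 4.384 W

Reynolds number Re = ρVD/μ = 1106 · 1.709 · 0.009062 / 0.0145 = 1180.
Re < 2300 → laminar flow, so f = 64/Re = 64/1180 = 0.05425 (the turbulent correlation is not needed).
Darcy-Weisbach: ΔP = f(L/D)(ρV²/2) = 0.05425·(4.113/0.009062)·(1106·1.709²/2) = 0.05425·453.9·1615 = 3.977e+04 Pa.
Q = V·A = 1.709·6.45e-05 = 0.0001102 m³/s.
Pumping power P = QΔP = 0.0001102·3.977e+04 = 4.3838 W = 4.384 W.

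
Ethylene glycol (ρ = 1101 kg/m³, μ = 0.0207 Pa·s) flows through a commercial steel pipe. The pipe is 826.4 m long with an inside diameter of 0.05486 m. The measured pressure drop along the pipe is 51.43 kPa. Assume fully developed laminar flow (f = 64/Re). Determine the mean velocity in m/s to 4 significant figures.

For laminar flow, f = 64/Re with Re = ρVD/μ, so Darcy-Weisbach reduces to ΔP = 32μLV/D². Solving for V: V = ΔP·D²/(32μL) = 5.143e+04·(0.05486)²/(32·0.0207·826.4) = 0.2828 m/s.
Check: Re = ρVD/μ = 1101·0.2828·0.05486/0.0207 = 825.1 < 2300, so the laminar assumption holds.

V ≈ 0.2828 m/s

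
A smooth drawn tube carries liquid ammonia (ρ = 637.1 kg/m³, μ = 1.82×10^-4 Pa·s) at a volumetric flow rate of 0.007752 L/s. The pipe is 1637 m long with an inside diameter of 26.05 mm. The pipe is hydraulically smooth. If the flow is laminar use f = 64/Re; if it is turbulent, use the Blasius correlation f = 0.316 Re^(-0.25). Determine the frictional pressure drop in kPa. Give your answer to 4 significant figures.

ΔP ≈ 0.2043 kPa

Q = 0.007752 L/s = 0.007752/1000 = 7.752e-06 m³/s.
Cross-sectional area A = πD²/4 = π(0.02605)²/4 = 0.000533 m²; mean velocity V = Q/A = 7.752e-06/0.000533 = 0.01454 m/s.
Reynolds number Re = ρVD/μ = 637.1 · 0.01454 · 0.02605 / 0.000182 = 1326.
Re < 2300 → laminar flow, so f = 64/Re = 64/1326 = 0.04825 (the turbulent correlation is not needed).
Darcy-Weisbach: ΔP = f(L/D)(ρV²/2) = 0.04825·(1637/0.02605)·(637.1·0.01454²/2) = 0.04825·6.284e+04·0.06739 = 204.3 Pa.
ΔP = 204.3 Pa = 0.2043 kPa.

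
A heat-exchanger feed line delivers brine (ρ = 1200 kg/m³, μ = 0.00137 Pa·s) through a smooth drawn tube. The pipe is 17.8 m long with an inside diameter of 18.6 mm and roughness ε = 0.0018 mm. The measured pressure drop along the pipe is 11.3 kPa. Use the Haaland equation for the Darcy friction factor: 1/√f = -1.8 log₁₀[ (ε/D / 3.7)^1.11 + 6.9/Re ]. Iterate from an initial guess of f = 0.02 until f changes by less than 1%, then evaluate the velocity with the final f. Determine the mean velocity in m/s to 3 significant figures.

V ≈ 0.830 m/s

Rearranging Darcy-Weisbach: V = √(2·ΔP·D/(f·L·ρ)). With ε/D = 1.8e-06/0.0186 = 9.68e-05, iterate starting from f = 0.02:
  f = 0.02 → V = √(2·1.13e+04·0.0186/(0.02·17.8·1200)) = 0.992 m/s; Re = ρVD/μ = 1.616e+04; f → 0.02732
  f = 0.02732 → V = 0.8488 m/s; Re = 1.383e+04; f → 0.02843
  f = 0.02843 → V = 0.832 m/s; Re = 1.355e+04; f → 0.02858
Converged (Δf/f < 1%). With the final f = 0.02858: V = √(2·1.13e+04·0.0186/(0.02858·17.8·1200)) = 0.8298 m/s.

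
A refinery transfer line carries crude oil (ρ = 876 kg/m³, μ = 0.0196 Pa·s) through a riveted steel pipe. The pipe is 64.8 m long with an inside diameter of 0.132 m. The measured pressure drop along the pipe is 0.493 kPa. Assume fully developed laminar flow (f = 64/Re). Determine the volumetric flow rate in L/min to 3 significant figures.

For laminar flow, f = 64/Re with Re = ρVD/μ, so Darcy-Weisbach reduces to ΔP = 32μLV/D². Solving for V: V = ΔP·D²/(32μL) = 493·(0.132)²/(32·0.0196·64.8) = 0.2114 m/s.
Check: Re = ρVD/μ = 876·0.2114·0.132/0.0196 = 1247 < 2300, so the laminar assumption holds.
Q = V·A = 0.2114·(π/4·0.132²) = 0.002892 m³/s = 174 L/min.

Q ≈ 174 L/min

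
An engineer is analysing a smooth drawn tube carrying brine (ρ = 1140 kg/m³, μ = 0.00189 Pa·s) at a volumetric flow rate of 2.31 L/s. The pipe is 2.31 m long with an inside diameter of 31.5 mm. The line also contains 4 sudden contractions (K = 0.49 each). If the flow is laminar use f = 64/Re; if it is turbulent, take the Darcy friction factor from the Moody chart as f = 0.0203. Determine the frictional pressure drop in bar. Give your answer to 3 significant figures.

Q = 2.31 L/s = 2.31/1000 = 0.00231 m³/s.
Cross-sectional area A = πD²/4 = π(0.0315)²/4 = 0.0007793 m²; mean velocity V = Q/A = 0.00231/0.0007793 = 2.964 m/s.
Reynolds number Re = ρVD/μ = 1140 · 2.964 · 0.0315 / 0.00189 = 5.632e+04.
Re > 4000 → turbulent; use the Moody-chart value f = 0.0203.
Total minor-loss coefficient ΣK = 4·0.49 = 1.96.
ΔP = [f·L/D + ΣK]·(ρV²/2) = [0.0203·2.31/0.0315 + 1.96]·(1140·2.964²/2) = [1.489 + 1.96]·5008 = 1.727e+04 Pa.
ΔP = 1.727e+04 Pa = 0.173 bar.

ΔP ≈ 0.173 bar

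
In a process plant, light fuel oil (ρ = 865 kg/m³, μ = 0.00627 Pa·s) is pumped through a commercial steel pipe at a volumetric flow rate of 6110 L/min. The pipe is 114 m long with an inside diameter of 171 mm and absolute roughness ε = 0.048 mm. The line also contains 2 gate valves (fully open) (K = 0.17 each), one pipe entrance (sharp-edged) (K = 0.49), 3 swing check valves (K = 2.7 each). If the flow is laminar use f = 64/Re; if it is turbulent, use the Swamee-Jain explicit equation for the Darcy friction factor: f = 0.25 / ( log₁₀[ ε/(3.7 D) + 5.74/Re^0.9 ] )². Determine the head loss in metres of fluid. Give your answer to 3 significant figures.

Q = 6110 L/min = 6110/60000 = 0.1018 m³/s.
Cross-sectional area A = πD²/4 = π(0.171)²/4 = 0.02297 m²; mean velocity V = Q/A = 0.1018/0.02297 = 4.434 m/s.
Reynolds number Re = ρVD/μ = 865 · 4.434 · 0.171 / 0.00627 = 1.046e+05.
Re > 4000 → turbulent. Relative roughness ε/D = 4.8e-05/0.171 = 0.000281. Swamee-Jain: f = 0.25/(log₁₀[0.000281/3.7 + 5.74/1.046e+05^0.9])² = 0.25/(log₁₀[7.59e-05 + 0.000174])² = 0.25/(-3.602)² = 0.01927.
Total minor-loss coefficient ΣK = 2·0.17 + 1·0.49 + 3·2.7 = 8.93.
ΔP = [f·L/D + ΣK]·(ρV²/2) = [0.01927·114/0.171 + 8.93]·(865·4.434²/2) = [12.85 + 8.93]·8504 = 1.852e+05 Pa.
Head loss h_f = ΔP/(ρg) = 1.852e+05/(865·9.81) = 21.8 m.

h_f ≈ 21.8 m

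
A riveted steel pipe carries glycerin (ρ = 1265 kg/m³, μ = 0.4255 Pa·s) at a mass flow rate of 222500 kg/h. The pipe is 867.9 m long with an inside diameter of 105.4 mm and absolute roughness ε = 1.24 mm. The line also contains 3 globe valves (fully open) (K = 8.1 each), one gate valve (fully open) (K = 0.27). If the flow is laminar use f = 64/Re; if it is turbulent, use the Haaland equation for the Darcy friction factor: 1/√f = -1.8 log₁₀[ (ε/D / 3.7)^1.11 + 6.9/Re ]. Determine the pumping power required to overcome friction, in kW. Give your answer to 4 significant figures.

ṁ = 222500 kg/h = 222500/3600 = 61.81 kg/s.
A = πD²/4 = π(0.1054)²/4 = 0.008725 m²; mean velocity V = ṁ/(ρA) = 61.81/(1265 · 0.008725) = 5.6 m/s.
Reynolds number Re = ρVD/μ = 1265 · 5.6 · 0.1054 / 0.425 = 1755.
Re < 2300 → laminar flow, so f = 64/Re = 64/1755 = 0.03647 (the turbulent correlation is not needed).
Total minor-loss coefficient ΣK = 3·8.1 + 1·0.27 = 24.6.
ΔP = [f·L/D + ΣK]·(ρV²/2) = [0.03647·867.9/0.1054 + 24.6]·(1265·5.6²/2) = [300.3 + 24.6]·1.983e+04 = 6.444e+06 Pa.
Q = ṁ/ρ = 61.81/1265 = 0.04886 m³/s.
Pumping power P = QΔP = 0.04886·6.444e+06 = 314840 W = 314.8 kW.

P ≈ 314.8 kW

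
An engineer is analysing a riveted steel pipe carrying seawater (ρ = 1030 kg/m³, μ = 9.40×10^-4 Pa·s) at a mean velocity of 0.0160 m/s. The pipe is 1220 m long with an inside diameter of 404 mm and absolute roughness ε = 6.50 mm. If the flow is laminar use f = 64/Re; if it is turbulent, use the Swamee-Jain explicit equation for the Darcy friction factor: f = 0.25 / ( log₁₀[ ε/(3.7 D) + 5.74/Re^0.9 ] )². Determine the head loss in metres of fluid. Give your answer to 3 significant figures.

h_f ≈ 0.00204 m

Reynolds number Re = ρVD/μ = 1030 · 0.016 · 0.404 / 0.00094 = 7083.
Re > 4000 → turbulent. Relative roughness ε/D = 0.0065/0.404 = 0.0161. Swamee-Jain: f = 0.25/(log₁₀[0.0161/3.7 + 5.74/7083^0.9])² = 0.25/(log₁₀[0.00435 + 0.00197])² = 0.25/(-2.2)² = 0.05167.
Darcy-Weisbach: ΔP = f(L/D)(ρV²/2) = 0.05167·(1220/0.404)·(1030·0.016²/2) = 0.05167·3020·0.1318 = 20.57 Pa.
Head loss h_f = ΔP/(ρg) = 20.57/(1030·9.81) = 0.00204 m.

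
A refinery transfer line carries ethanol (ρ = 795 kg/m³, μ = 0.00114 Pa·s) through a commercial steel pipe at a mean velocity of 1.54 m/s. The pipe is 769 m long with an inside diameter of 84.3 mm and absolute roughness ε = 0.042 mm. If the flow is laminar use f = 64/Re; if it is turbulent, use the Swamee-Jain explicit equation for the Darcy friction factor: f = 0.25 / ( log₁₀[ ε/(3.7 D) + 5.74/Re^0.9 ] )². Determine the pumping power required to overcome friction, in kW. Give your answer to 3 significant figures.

P ≈ 1.53 kW

Reynolds number Re = ρVD/μ = 795 · 1.54 · 0.0843 / 0.00114 = 9.053e+04.
Re > 4000 → turbulent. Relative roughness ε/D = 4.2e-05/0.0843 = 0.000498. Swamee-Jain: f = 0.25/(log₁₀[0.000498/3.7 + 5.74/9.053e+04^0.9])² = 0.25/(log₁₀[0.000135 + 0.000199])² = 0.25/(-3.477)² = 0.02067.
Darcy-Weisbach: ΔP = f(L/D)(ρV²/2) = 0.02067·(769/0.0843)·(795·1.54²/2) = 0.02067·9122·942.7 = 1.778e+05 Pa.
Q = V·A = 1.54·0.005581 = 0.008595 m³/s.
Pumping power P = QΔP = 0.008595·1.778e+05 = 1528 W = 1.53 kW.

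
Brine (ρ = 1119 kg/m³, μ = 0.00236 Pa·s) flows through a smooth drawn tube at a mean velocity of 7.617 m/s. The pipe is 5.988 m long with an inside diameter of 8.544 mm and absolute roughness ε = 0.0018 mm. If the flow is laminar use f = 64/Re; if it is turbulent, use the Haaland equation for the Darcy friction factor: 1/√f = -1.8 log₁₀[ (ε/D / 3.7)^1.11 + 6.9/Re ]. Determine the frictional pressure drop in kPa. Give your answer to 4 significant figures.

Reynolds number Re = ρVD/μ = 1119 · 7.617 · 0.008544 / 0.00236 = 3.086e+04.
Re > 4000 → turbulent. Relative roughness ε/D = 1.8e-06/0.008544 = 0.000211. Haaland: 1/√f = -1.8 log₁₀[(0.000211/3.7)^1.11 + 6.9/3.086e+04] = -1.8 log₁₀[1.94e-05 + 0.000224] = 6.506, so f = 0.02363.
Darcy-Weisbach: ΔP = f(L/D)(ρV²/2) = 0.02363·(5.988/0.008544)·(1119·7.617²/2) = 0.02363·700.8·3.246e+04 = 5.375e+05 Pa.
ΔP = 5.375e+05 Pa = 537.5 kPa.

ΔP ≈ 537.5 kPa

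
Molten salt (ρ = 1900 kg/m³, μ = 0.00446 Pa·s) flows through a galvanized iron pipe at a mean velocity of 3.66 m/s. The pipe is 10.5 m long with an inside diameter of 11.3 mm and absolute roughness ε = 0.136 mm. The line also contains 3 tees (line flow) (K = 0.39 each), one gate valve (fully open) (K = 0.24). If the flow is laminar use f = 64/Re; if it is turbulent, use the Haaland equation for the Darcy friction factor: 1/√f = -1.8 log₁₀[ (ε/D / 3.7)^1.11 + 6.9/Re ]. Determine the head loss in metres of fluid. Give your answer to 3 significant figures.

h_f ≈ 28.4 m

Reynolds number Re = ρVD/μ = 1900 · 3.66 · 0.0113 / 0.00446 = 1.762e+04.
Re > 4000 → turbulent. Relative roughness ε/D = 0.000136/0.0113 = 0.012. Haaland: 1/√f = -1.8 log₁₀[(0.012/3.7)^1.11 + 6.9/1.762e+04] = -1.8 log₁₀[0.00173 + 0.000392] = 4.811, so f = 0.0432.
Total minor-loss coefficient ΣK = 3·0.39 + 1·0.24 = 1.41.
ΔP = [f·L/D + ΣK]·(ρV²/2) = [0.0432·10.5/0.0113 + 1.41]·(1900·3.66²/2) = [40.14 + 1.41]·1.273e+04 = 5.288e+05 Pa.
Head loss h_f = ΔP/(ρg) = 5.288e+05/(1900·9.81) = 28.4 m.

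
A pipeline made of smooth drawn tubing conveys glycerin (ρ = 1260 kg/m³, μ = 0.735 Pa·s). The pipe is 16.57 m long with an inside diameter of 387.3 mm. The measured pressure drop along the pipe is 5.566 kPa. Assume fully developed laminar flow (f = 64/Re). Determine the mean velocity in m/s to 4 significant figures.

V ≈ 2.142 m/s

For laminar flow, f = 64/Re with Re = ρVD/μ, so Darcy-Weisbach reduces to ΔP = 32μLV/D². Solving for V: V = ΔP·D²/(32μL) = 5566·(0.3873)²/(32·0.735·16.57) = 2.142 m/s.
Check: Re = ρVD/μ = 1260·2.142·0.3873/0.735 = 1422 < 2300, so the laminar assumption holds.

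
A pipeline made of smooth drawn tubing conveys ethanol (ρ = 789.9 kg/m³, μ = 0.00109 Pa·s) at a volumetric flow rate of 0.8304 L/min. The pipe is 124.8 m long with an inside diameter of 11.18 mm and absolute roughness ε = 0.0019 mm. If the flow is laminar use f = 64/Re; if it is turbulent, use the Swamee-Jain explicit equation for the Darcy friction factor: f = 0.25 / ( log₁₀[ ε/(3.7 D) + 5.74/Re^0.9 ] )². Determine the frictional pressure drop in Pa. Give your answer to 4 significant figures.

ΔP ≈ 4910 Pa

Q = 0.8304 L/min = 0.8304/60000 = 1.384e-05 m³/s.
Cross-sectional area A = πD²/4 = π(0.01118)²/4 = 9.817e-05 m²; mean velocity V = Q/A = 1.384e-05/9.817e-05 = 0.141 m/s.
Reynolds number Re = ρVD/μ = 789.9 · 0.141 · 0.01118 / 0.00109 = 1142.
Re < 2300 → laminar flow, so f = 64/Re = 64/1142 = 0.05603 (the turbulent correlation is not needed).
Darcy-Weisbach: ΔP = f(L/D)(ρV²/2) = 0.05603·(124.8/0.01118)·(789.9·0.141²/2) = 0.05603·1.116e+04·7.85 = 4910 Pa.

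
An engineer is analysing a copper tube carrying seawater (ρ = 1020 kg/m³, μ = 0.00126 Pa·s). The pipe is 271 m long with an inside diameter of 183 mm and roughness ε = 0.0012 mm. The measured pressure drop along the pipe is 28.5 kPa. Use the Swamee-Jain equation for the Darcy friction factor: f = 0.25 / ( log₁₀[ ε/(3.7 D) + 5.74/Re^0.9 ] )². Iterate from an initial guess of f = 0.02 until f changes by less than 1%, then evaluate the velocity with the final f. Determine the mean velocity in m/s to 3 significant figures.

Rearranging Darcy-Weisbach: V = √(2·ΔP·D/(f·L·ρ)). With ε/D = 1.2e-06/0.183 = 6.56e-06, iterate starting from f = 0.02:
  f = 0.02 → V = √(2·2.85e+04·0.183/(0.02·271·1020)) = 1.374 m/s; Re = ρVD/μ = 2.035e+05; f → 0.01554
  f = 0.01554 → V = 1.558 m/s; Re = 2.308e+05; f → 0.01517
  f = 0.01517 → V = 1.577 m/s; Re = 2.336e+05; f → 0.01514
Converged (Δf/f < 1%). With the final f = 0.01514: V = √(2·2.85e+04·0.183/(0.01514·271·1020)) = 1.579 m/s.

V ≈ 1.58 m/s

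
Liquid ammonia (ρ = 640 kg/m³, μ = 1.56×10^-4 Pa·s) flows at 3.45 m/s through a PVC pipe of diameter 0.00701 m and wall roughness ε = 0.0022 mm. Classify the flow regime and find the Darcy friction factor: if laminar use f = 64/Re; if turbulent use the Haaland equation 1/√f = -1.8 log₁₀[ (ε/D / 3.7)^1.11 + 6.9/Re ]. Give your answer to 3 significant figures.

Re = ρVD/μ = 640·3.45·0.00701/0.000156 = 9.922e+04.
Re > 4000 → turbulent. ε/D = 2.2e-06/0.00701 = 0.000314; Haaland: 1/√f = -1.8 log₁₀[3.02e-05 + 6.95e-05] = 7.202, so f = 0.01928.

f ≈ 0.0193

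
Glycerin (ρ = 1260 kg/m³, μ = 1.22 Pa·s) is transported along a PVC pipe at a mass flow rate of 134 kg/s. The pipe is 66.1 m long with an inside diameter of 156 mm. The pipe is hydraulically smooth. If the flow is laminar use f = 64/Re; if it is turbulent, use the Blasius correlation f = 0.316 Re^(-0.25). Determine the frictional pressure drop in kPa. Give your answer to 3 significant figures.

ΔP ≈ 590 kPa

A = πD²/4 = π(0.156)²/4 = 0.01911 m²; mean velocity V = ṁ/(ρA) = 134/(1260 · 0.01911) = 5.564 m/s.
Reynolds number Re = ρVD/μ = 1260 · 5.564 · 0.156 / 1.22 = 896.5.
Re < 2300 → laminar flow, so f = 64/Re = 64/896.5 = 0.07139 (the turbulent correlation is not needed).
Darcy-Weisbach: ΔP = f(L/D)(ρV²/2) = 0.07139·(66.1/0.156)·(1260·5.564²/2) = 0.07139·423.7·1.95e+04 = 5.9e+05 Pa.
ΔP = 5.9e+05 Pa = 590 kPa.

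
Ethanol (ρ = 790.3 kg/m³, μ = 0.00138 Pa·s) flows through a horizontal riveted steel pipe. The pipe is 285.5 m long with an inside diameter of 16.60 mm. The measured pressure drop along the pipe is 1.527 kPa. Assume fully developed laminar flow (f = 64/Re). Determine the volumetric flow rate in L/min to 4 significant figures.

Q ≈ 0.4334 L/min

For laminar flow, f = 64/Re with Re = ρVD/μ, so Darcy-Weisbach reduces to ΔP = 32μLV/D². Solving for V: V = ΔP·D²/(32μL) = 1527·(0.0166)²/(32·0.00138·285.5) = 0.03337 m/s.
Check: Re = ρVD/μ = 790.3·0.03337·0.0166/0.00138 = 317.3 < 2300, so the laminar assumption holds.
Q = V·A = 0.03337·(π/4·0.0166²) = 7.223e-06 m³/s = 0.4334 L/min.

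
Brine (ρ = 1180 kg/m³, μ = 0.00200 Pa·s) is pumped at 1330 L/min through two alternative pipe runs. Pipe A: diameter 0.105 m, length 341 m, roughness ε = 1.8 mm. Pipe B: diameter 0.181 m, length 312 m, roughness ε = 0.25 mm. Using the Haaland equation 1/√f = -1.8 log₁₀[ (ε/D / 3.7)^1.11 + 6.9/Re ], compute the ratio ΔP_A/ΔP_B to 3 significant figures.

Pipe A: V = Q/A = 0.02217/0.008659 = 2.56 m/s; Re = 1.586e+05; ε/D = 0.0171; Haaland → f = 0.04624; ΔP_A = f(L/D)(ρV²/2) = 5.806e+05 Pa.
Pipe B: V = Q/A = 0.02217/0.02573 = 0.8615 m/s; Re = 9.2e+04; ε/D = 0.00138; Haaland → f = 0.02336; ΔP_B = f(L/D)(ρV²/2) = 1.763e+04 Pa.
ΔP_A/ΔP_B = 5.806e+05/1.763e+04 = 32.9.

ΔP_A/ΔP_B ≈ 32.9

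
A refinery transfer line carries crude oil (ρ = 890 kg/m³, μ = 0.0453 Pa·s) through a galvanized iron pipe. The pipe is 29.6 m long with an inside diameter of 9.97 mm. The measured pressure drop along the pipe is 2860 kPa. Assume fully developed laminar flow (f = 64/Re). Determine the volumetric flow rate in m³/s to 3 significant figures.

For laminar flow, f = 64/Re with Re = ρVD/μ, so Darcy-Weisbach reduces to ΔP = 32μLV/D². Solving for V: V = ΔP·D²/(32μL) = 2.86e+06·(0.00997)²/(32·0.0453·29.6) = 6.625 m/s.
Check: Re = ρVD/μ = 890·6.625·0.00997/0.0453 = 1298 < 2300, so the laminar assumption holds.
Q = V·A = 6.625·(π/4·0.00997²) = 0.0005172 m³/s = 5.17×10^-4 m³/s.

Q ≈ 5.17×10^-4 m³/s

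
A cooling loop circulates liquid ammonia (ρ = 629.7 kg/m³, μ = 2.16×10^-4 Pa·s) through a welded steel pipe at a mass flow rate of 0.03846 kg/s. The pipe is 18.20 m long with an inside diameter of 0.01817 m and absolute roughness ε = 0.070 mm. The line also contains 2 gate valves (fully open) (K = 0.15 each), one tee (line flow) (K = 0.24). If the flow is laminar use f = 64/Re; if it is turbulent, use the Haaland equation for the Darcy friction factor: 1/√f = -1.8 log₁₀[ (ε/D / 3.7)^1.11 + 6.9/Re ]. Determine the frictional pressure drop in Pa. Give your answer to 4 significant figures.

ΔP ≈ 616.7 Pa

A = πD²/4 = π(0.01817)²/4 = 0.0002593 m²; mean velocity V = ṁ/(ρA) = 0.03846/(629.7 · 0.0002593) = 0.2355 m/s.
Reynolds number Re = ρVD/μ = 629.7 · 0.2355 · 0.01817 / 0.000216 = 1.248e+04.
Re > 4000 → turbulent. Relative roughness ε/D = 7e-05/0.01817 = 0.00385. Haaland: 1/√f = -1.8 log₁₀[(0.00385/3.7)^1.11 + 6.9/1.248e+04] = -1.8 log₁₀[0.000489 + 0.000553] = 5.368, so f = 0.03471.
Total minor-loss coefficient ΣK = 2·0.15 + 1·0.24 = 0.54.
ΔP = [f·L/D + ΣK]·(ρV²/2) = [0.03471·18.2/0.01817 + 0.54]·(629.7·0.2355²/2) = [34.76 + 0.54]·17.47 = 616.7 Pa.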